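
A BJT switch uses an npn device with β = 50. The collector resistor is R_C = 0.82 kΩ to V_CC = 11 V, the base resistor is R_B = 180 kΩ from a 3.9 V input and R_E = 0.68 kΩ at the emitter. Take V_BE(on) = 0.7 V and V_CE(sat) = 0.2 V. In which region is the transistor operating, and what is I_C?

active; I_C ≈ 0.75 mA

Assume active. Base-emitter loop: I_B = (V_BB − V_BE)/(R_B + (β+1)R_E) = (3.9 − 0.7)/(180 + 51×0.68) = 0.0149 mA.
I_C = β·I_B = 50×0.0149 = 0.745 mA.
V_CE = V_CC − I_C·R_C − I_E·R_E = 11 − 0.745×0.82 − 0.76×0.68 = 9.87 V > V_CE(sat), so the active-region assumption holds.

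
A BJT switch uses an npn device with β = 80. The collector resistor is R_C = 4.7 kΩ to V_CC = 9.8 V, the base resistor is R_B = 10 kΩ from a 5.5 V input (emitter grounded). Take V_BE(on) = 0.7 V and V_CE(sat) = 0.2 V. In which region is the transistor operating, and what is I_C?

saturation; I_C ≈ 2 mA

Assume active: I_B = (5.5 − 0.7)/10 = 0.48 mA, giving I_C = β·I_B = 38.4 mA.
But then V_CE = 9.8 − 38.4×4.7 = -171 V < V_CE(sat) = 0.2 V — impossible in the active region.
So the transistor is saturated. With V_CE = 0.2 V, I_C = (V_CC − 0.2)/R_C = 9.6/4.7 = 2.04 mA.
Check: β·I_B = 38.4 mA > I_C = 2.04 mA, confirming saturation.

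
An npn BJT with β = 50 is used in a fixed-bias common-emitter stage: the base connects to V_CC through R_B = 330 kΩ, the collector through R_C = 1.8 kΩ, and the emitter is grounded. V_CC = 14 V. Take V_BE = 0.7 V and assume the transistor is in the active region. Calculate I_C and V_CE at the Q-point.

Base loop: V_CC = I_B·R_B + V_BE, so I_B = (14 − 0.7)/330 kΩ = 0.0403 mA.
In the active region I_C = β·I_B = 50 × 0.0403 = 2.02 mA.
Collector loop: V_CE = V_CC − I_C·R_C = 14 − 2.02×1.8 = 10.4 V.
Since V_CE = 10.4 V > V_CE(sat) ≈ 0.2 V, the transistor is in the active region as assumed.

I_C ≈ 2 mA, V_CE ≈ 10 V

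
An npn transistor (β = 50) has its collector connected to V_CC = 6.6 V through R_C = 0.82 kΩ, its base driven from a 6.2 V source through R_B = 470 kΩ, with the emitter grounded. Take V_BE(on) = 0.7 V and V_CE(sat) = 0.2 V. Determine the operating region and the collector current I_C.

Assume active. Base-emitter loop: I_B = (V_BB − V_BE)/R_B = (6.2 − 0.7)/470 = 0.0117 mA.
I_C = β·I_B = 50×0.0117 = 0.585 mA.
V_CE = V_CC − I_C·R_C = 6.6 − 0.585×0.82 = 6.12 V > V_CE(sat), so the active-region assumption holds.

active; I_C ≈ 0.59 mA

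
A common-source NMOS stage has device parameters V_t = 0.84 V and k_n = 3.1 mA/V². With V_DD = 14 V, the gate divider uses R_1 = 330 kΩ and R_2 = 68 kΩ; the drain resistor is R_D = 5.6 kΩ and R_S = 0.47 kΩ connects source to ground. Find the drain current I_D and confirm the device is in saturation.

V_G = V_DD·R_2/(R_1+R_2) = 14×68/398 = 2.39 V.
Assume saturation: I_D = (k_n/2)(V_GS − V_t)² with V_GS = V_G − I_D·R_S = 2.39 − 0.47·I_D.
Substituting gives 0.342·I_D² − 3.26·I_D + 3.73 = 0, with roots I_D = 1.33 or 8.19 mA.
The root I_D = 8.19 mA gives V_GS = -1.46 V ≤ V_t, so take I_D = 1.33 mA.
Then V_GS = 1.77 V and V_DS = V_DD − I_D(R_D+R_S) = 14 − 1.33×6.07 = 5.92 V.
Saturation requires V_DS ≥ V_GS − V_t = 0.927 V; 5.92 ≥ 0.927 ✓.

I_D ≈ 1.3 mA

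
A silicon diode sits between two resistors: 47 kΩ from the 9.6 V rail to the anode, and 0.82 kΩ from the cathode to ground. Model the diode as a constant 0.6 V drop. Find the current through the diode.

The two resistors are in series with the diode, so KVL gives 9.6 = I·47 + 0.6 + I·0.82.
I = (9.6 − 0.6) / (47 + 0.82) kΩ = 9 / 47.8 = 0.188 mA.

I ≈ 0.19 mA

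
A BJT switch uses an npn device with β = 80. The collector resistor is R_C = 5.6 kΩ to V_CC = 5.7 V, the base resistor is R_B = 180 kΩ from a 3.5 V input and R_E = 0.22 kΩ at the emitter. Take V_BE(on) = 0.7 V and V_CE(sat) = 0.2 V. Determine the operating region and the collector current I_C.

Assume active: I_B = (3.5 − 0.7)/(180 + 81×0.22) = 0.0142 mA, I_C = β·I_B = 1.13 mA.
Then V_CE = 5.7 − 1.13×5.6 − 1.15×0.22 = -0.893 V < 0.2 V — the active assumption fails.
Re-solve with V_CE = 0.2 V. KCL at the emitter: V_E/R_E = (V_BB−0.7−V_E)/R_B + (V_CC−0.2−V_E)/R_C, giving V_E = 0.211 V.
I_C = (V_CC − 0.2 − V_E)/R_C = (5.5 − 0.211)/5.6 = 0.944 mA.
Check: I_B = (2.8 − 0.211)/180 = 0.0144 mA, and β·I_B = 1.15 mA > I_C, confirming saturation.

saturation; I_C ≈ 0.94 mA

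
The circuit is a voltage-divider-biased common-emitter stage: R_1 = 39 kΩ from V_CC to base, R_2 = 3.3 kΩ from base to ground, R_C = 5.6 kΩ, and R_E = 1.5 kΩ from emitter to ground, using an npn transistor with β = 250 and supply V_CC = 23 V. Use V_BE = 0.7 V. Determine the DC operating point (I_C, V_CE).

I_C ≈ 0.72 mA, V_CE ≈ 18 V

Thevenize the base divider: V_Th = V_CC·R_2/(R_1+R_2) = 23×3.3/42.3 = 1.79 V, R_Th = R_1‖R_2 = 3.04 kΩ.
Base-emitter loop: V_Th = I_B·R_Th + V_BE + (β+1)I_B·R_E, so I_B = (1.79 − 0.7) / (3.04 + 251×1.5) = 0.00288 mA.
I_C = β·I_B = 250×0.00288 = 0.721 mA, and I_E = (β+1)I_B = 0.724 mA.
V_CE = V_CC − I_C·R_C − I_E·R_E = 23 − 0.721×5.6 − 0.724×1.5 = 17.9 V.
V_CE = 17.9 V > 0.2 V confirms active-region operation.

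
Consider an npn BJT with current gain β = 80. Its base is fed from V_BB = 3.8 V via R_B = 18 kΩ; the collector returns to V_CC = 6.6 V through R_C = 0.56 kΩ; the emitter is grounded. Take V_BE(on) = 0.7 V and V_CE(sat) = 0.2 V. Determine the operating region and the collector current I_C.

Assume active: I_B = (3.8 − 0.7)/18 = 0.172 mA, giving I_C = β·I_B = 13.8 mA.
But then V_CE = 6.6 − 13.8×0.56 = -1.12 V < V_CE(sat) = 0.2 V — impossible in the active region.
So the transistor is saturated. With V_CE = 0.2 V, I_C = (V_CC − 0.2)/R_C = 6.4/0.56 = 11.4 mA.
Check: β·I_B = 13.8 mA > I_C = 11.4 mA, confirming saturation.

saturation; I_C ≈ 11 mA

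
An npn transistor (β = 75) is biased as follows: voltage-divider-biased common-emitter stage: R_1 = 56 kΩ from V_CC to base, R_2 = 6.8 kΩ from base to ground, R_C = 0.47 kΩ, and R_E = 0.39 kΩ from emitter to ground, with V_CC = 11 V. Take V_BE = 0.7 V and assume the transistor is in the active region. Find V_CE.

V_CE ≈ 10 V

Thevenize the base divider: V_Th = V_CC·R_2/(R_1+R_2) = 11×6.8/62.8 = 1.19 V, R_Th = R_1‖R_2 = 6.06 kΩ.
Base-emitter loop: V_Th = I_B·R_Th + V_BE + (β+1)I_B·R_E, so I_B = (1.19 − 0.7) / (6.06 + 76×0.39) = 0.0138 mA.
I_C = β·I_B = 75×0.0138 = 1.03 mA, and I_E = (β+1)I_B = 1.05 mA.
V_CE = V_CC − I_C·R_C − I_E·R_E = 11 − 1.03×0.47 − 1.05×0.39 = 10.1 V.
V_CE = 10.1 V > 0.2 V confirms active-region operation.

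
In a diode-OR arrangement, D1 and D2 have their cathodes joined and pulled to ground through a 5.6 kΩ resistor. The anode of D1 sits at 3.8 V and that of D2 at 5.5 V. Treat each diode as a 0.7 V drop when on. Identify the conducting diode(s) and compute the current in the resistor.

Only D2 conducts; I_R ≈ 0.86 mA

Assume both conduct. Then node N would need to be at both 3.8−0.7 = 3.1 V and 5.5−0.7 = 4.8 V, which is impossible.
Assume only D2 conducts: V_N = 5.5 − 0.7 = 4.8 V, so I_R = 4.8/5.6 = 0.857 mA.
Check D1: its anode-to-cathode voltage is 3.8 − 4.8 = -1 V < 0.7 V, so it is off. The assumption is consistent.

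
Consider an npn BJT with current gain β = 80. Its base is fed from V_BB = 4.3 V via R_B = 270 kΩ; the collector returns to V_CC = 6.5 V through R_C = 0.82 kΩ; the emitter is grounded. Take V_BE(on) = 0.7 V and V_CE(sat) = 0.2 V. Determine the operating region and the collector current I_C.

Assume active. Base-emitter loop: I_B = (V_BB − V_BE)/R_B = (4.3 − 0.7)/270 = 0.0133 mA.
I_C = β·I_B = 80×0.0133 = 1.07 mA.
V_CE = V_CC − I_C·R_C = 6.5 − 1.07×0.82 = 5.63 V > V_CE(sat), so the active-region assumption holds.

active; I_C ≈ 1.1 mA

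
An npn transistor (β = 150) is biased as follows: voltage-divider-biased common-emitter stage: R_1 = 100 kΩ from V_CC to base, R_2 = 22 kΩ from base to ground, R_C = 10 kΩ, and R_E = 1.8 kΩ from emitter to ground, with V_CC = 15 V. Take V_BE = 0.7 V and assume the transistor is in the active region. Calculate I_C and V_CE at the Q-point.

Thevenize the base divider: V_Th = V_CC·R_2/(R_1+R_2) = 15×22/122 = 2.7 V, R_Th = R_1‖R_2 = 18 kΩ.
Base-emitter loop: V_Th = I_B·R_Th + V_BE + (β+1)I_B·R_E, so I_B = (2.7 − 0.7) / (18 + 151×1.8) = 0.00692 mA.
I_C = β·I_B = 150×0.00692 = 1.04 mA, and I_E = (β+1)I_B = 1.04 mA.
V_CE = V_CC − I_C·R_C − I_E·R_E = 15 − 1.04×10 − 1.04×1.8 = 2.74 V.
V_CE = 2.74 V > 0.2 V confirms active-region operation.

I_C ≈ 1 mA, V_CE ≈ 2.7 V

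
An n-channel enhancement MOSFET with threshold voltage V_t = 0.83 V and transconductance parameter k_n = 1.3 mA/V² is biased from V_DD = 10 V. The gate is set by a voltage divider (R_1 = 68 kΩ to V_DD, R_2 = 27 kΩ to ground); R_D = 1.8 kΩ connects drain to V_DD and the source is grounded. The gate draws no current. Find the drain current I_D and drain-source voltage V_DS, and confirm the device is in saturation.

V_G = V_DD·R_2/(R_1+R_2) = 10×27/95 = 2.84 V. With the source grounded, V_GS = V_G = 2.84 V.
Assume saturation: I_D = (k_n/2)(V_GS − V_t)² = (1.3/2)×(2.84 − 0.83)² = 0.65×2.01² = 2.63 mA.
V_DS = V_DD − I_D·R_D = 10 − 2.63×1.8 = 5.26 V.
Saturation requires V_DS ≥ V_GS − V_t = 2.01 V; 5.26 ≥ 2.01 ✓.

I_D ≈ 2.6 mA, V_DS ≈ 5.3 V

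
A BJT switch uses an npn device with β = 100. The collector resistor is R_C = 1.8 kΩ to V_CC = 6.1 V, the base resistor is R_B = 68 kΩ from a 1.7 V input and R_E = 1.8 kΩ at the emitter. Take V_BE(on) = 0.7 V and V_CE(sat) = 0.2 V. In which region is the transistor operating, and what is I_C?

Assume active. Base-emitter loop: I_B = (V_BB − V_BE)/(R_B + (β+1)R_E) = (1.7 − 0.7)/(68 + 101×1.8) = 0.004 mA.
I_C = β·I_B = 100×0.004 = 0.4 mA.
V_CE = V_CC − I_C·R_C − I_E·R_E = 6.1 − 0.4×1.8 − 0.404×1.8 = 4.65 V > V_CE(sat), so the active-region assumption holds.

active; I_C ≈ 0.4 mA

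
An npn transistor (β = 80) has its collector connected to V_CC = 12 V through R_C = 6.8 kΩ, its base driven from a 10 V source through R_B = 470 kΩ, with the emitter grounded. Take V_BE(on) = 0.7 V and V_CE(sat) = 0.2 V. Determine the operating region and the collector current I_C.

active; I_C ≈ 1.6 mA

Assume active. Base-emitter loop: I_B = (V_BB − V_BE)/R_B = (10 − 0.7)/470 = 0.0198 mA.
I_C = β·I_B = 80×0.0198 = 1.58 mA.
V_CE = V_CC − I_C·R_C = 12 − 1.58×6.8 = 1.24 V > V_CE(sat), so the active-region assumption holds.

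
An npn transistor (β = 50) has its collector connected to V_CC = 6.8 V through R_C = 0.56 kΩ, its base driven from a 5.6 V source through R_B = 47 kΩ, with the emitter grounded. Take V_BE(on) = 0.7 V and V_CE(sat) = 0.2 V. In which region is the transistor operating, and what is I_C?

active; I_C ≈ 5.2 mA

Assume active. Base-emitter loop: I_B = (V_BB − V_BE)/R_B = (5.6 − 0.7)/47 = 0.104 mA.
I_C = β·I_B = 50×0.104 = 5.21 mA.
V_CE = V_CC − I_C·R_C = 6.8 − 5.21×0.56 = 3.88 V > V_CE(sat), so the active-region assumption holds.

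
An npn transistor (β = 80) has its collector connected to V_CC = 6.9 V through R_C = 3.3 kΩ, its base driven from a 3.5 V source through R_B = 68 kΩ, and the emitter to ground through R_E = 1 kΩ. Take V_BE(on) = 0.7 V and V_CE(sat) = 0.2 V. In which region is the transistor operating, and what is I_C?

active; I_C ≈ 1.5 mA

Assume active. Base-emitter loop: I_B = (V_BB − V_BE)/(R_B + (β+1)R_E) = (3.5 − 0.7)/(68 + 81×1) = 0.0188 mA.
I_C = β·I_B = 80×0.0188 = 1.5 mA.
V_CE = V_CC − I_C·R_C − I_E·R_E = 6.9 − 1.5×3.3 − 1.52×1 = 0.417 V > V_CE(sat), so the active-region assumption holds.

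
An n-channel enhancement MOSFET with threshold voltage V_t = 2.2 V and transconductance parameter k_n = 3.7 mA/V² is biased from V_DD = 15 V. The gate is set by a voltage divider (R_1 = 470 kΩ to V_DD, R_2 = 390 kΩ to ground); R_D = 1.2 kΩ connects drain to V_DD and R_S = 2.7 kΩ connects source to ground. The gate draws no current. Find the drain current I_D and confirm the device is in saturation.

I_D ≈ 1.4 mA

V_G = V_DD·R_2/(R_1+R_2) = 15×390/860 = 6.8 V.
Assume saturation: I_D = (k_n/2)(V_GS − V_t)² with V_GS = V_G − I_D·R_S = 6.8 − 2.7·I_D.
Substituting gives 13.5·I_D² − 47·I_D + 39.2 = 0, with roots I_D = 1.38 or 2.1 mA.
The root I_D = 2.1 mA gives V_GS = 1.13 V ≤ V_t, so take I_D = 1.38 mA.
Then V_GS = 3.06 V and V_DS = V_DD − I_D(R_D+R_S) = 15 − 1.38×3.9 = 9.6 V.
Saturation requires V_DS ≥ V_GS − V_t = 0.865 V; 9.6 ≥ 0.865 ✓.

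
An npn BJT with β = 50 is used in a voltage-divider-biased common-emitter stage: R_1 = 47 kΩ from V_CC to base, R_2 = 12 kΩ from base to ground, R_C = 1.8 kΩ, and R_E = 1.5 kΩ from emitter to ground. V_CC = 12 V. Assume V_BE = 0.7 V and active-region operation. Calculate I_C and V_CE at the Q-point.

I_C ≈ 1 mA, V_CE ≈ 8.6 V

Thevenize the base divider: V_Th = V_CC·R_2/(R_1+R_2) = 12×12/59 = 2.44 V, R_Th = R_1‖R_2 = 9.56 kΩ.
Base-emitter loop: V_Th = I_B·R_Th + V_BE + (β+1)I_B·R_E, so I_B = (2.44 − 0.7) / (9.56 + 51×1.5) = 0.0202 mA.
I_C = β·I_B = 50×0.0202 = 1.01 mA, and I_E = (β+1)I_B = 1.03 mA.
V_CE = V_CC − I_C·R_C − I_E·R_E = 12 − 1.01×1.8 − 1.03×1.5 = 8.63 V.
V_CE = 8.63 V > 0.2 V confirms active-region operation.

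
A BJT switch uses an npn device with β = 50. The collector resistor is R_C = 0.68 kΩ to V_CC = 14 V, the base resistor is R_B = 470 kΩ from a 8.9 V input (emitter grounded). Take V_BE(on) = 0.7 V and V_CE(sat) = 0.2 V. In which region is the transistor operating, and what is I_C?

active; I_C ≈ 0.87 mA

Assume active. Base-emitter loop: I_B = (V_BB − V_BE)/R_B = (8.9 − 0.7)/470 = 0.0174 mA.
I_C = β·I_B = 50×0.0174 = 0.872 mA.
V_CE = V_CC − I_C·R_C = 14 − 0.872×0.68 = 13.4 V > V_CE(sat), so the active-region assumption holds.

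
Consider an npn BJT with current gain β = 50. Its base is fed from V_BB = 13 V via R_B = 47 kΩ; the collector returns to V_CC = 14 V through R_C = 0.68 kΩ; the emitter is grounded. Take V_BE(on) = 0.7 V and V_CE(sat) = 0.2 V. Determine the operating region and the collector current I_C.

Assume active. Base-emitter loop: I_B = (V_BB − V_BE)/R_B = (13 − 0.7)/47 = 0.262 mA.
I_C = β·I_B = 50×0.262 = 13.1 mA.
V_CE = V_CC − I_C·R_C = 14 − 13.1×0.68 = 5.1 V > V_CE(sat), so the active-region assumption holds.

active; I_C ≈ 13 mA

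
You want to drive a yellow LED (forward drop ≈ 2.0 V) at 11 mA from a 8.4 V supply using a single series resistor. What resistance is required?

The resistor drops V_S − V_D = 8.4 − 2.0 = 6.4 V at 11 mA.
R = 6.4 V / 11 mA = 0.582 kΩ.

R ≈ 0.58 kΩ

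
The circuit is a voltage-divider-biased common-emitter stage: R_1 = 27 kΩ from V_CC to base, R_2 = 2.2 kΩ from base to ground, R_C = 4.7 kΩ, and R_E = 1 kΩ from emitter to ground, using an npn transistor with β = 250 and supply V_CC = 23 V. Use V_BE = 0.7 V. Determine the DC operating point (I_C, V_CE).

I_C ≈ 1 mA, V_CE ≈ 17 V

Thevenize the base divider: V_Th = V_CC·R_2/(R_1+R_2) = 23×2.2/29.2 = 1.73 V, R_Th = R_1‖R_2 = 2.03 kΩ.
Base-emitter loop: V_Th = I_B·R_Th + V_BE + (β+1)I_B·R_E, so I_B = (1.73 − 0.7) / (2.03 + 251×1) = 0.00408 mA.
I_C = β·I_B = 250×0.00408 = 1.02 mA, and I_E = (β+1)I_B = 1.02 mA.
V_CE = V_CC − I_C·R_C − I_E·R_E = 23 − 1.02×4.7 − 1.02×1 = 17.2 V.
V_CE = 17.2 V > 0.2 V confirms active-region operation.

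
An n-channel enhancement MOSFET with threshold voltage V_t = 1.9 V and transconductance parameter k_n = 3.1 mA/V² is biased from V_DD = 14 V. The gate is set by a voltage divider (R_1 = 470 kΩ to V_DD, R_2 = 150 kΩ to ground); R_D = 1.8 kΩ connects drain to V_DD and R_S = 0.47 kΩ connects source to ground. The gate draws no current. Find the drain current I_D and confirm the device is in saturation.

I_D ≈ 1.3 mA

V_G = V_DD·R_2/(R_1+R_2) = 14×150/620 = 3.39 V.
Assume saturation: I_D = (k_n/2)(V_GS − V_t)² with V_GS = V_G − I_D·R_S = 3.39 − 0.47·I_D.
Substituting gives 0.342·I_D² − 3.17·I_D + 3.43 = 0, with roots I_D = 1.25 or 8 mA.
The root I_D = 8 mA gives V_GS = -0.371 V ≤ V_t, so take I_D = 1.25 mA.
Then V_GS = 2.8 V and V_DS = V_DD − I_D(R_D+R_S) = 14 − 1.25×2.27 = 11.2 V.
Saturation requires V_DS ≥ V_GS − V_t = 0.899 V; 11.2 ≥ 0.899 ✓.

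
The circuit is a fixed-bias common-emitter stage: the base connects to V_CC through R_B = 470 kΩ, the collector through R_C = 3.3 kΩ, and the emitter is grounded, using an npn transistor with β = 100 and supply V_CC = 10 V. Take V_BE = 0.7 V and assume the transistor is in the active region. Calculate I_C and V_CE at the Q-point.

I_C ≈ 2 mA, V_CE ≈ 3.5 V

Base loop: V_CC = I_B·R_B + V_BE, so I_B = (10 − 0.7)/470 kΩ = 0.0198 mA.
In the active region I_C = β·I_B = 100 × 0.0198 = 1.98 mA.
Collector loop: V_CE = V_CC − I_C·R_C = 10 − 1.98×3.3 = 3.47 V.
Since V_CE = 3.47 V > V_CE(sat) ≈ 0.2 V, the transistor is in the active region as assumed.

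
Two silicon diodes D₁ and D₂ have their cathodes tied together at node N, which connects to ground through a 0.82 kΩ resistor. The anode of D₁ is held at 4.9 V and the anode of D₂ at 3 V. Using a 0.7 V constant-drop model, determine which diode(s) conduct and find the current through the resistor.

Assume both conduct. Then node N would need to be at both 4.9−0.7 = 4.2 V and 3−0.7 = 2.3 V, which is impossible.
Assume only D₁ conducts: V_N = 4.9 − 0.7 = 4.2 V, so I_R = 4.2/0.82 = 5.12 mA.
Check D₂: its anode-to-cathode voltage is 3 − 4.2 = -1.2 V < 0.7 V, so it is off. The assumption is consistent.

Only D₁ conducts; I_R ≈ 5.1 mA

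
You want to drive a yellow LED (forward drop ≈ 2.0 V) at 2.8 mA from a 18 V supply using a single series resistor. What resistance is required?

R ≈ 5.7 kΩ

The resistor drops V_S − V_D = 18 − 2.0 = 16 V at 2.8 mA.
R = 16 V / 2.8 mA = 5.71 kΩ.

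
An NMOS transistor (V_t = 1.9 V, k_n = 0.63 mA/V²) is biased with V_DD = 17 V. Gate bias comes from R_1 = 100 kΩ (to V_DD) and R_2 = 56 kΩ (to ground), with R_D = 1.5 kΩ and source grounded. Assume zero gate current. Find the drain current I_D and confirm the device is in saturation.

I_D ≈ 5.6 mA

V_G = V_DD·R_2/(R_1+R_2) = 17×56/156 = 6.1 V. With the source grounded, V_GS = V_G = 6.1 V.
Assume saturation: I_D = (k_n/2)(V_GS − V_t)² = (0.63/2)×(6.1 − 1.9)² = 0.315×4.2² = 5.56 mA.
V_DS = V_DD − I_D·R_D = 17 − 5.56×1.5 = 8.65 V.
Saturation requires V_DS ≥ V_GS − V_t = 4.2 V; 8.65 ≥ 4.2 ✓.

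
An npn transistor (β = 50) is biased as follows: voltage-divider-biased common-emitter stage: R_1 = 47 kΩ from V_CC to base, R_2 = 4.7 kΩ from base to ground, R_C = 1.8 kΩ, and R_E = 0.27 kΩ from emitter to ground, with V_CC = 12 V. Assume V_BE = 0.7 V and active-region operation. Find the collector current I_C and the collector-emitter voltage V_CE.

Thevenize the base divider: V_Th = V_CC·R_2/(R_1+R_2) = 12×4.7/51.7 = 1.09 V, R_Th = R_1‖R_2 = 4.27 kΩ.
Base-emitter loop: V_Th = I_B·R_Th + V_BE + (β+1)I_B·R_E, so I_B = (1.09 − 0.7) / (4.27 + 51×0.27) = 0.0217 mA.
I_C = β·I_B = 50×0.0217 = 1.08 mA, and I_E = (β+1)I_B = 1.1 mA.
V_CE = V_CC − I_C·R_C − I_E·R_E = 12 − 1.08×1.8 − 1.1×0.27 = 9.75 V.
V_CE = 9.75 V > 0.2 V confirms active-region operation.

I_C ≈ 1.1 mA, V_CE ≈ 9.8 V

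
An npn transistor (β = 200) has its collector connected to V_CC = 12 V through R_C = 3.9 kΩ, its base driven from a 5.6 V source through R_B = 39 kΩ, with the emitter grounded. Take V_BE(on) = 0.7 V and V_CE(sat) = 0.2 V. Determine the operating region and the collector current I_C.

Assume active: I_B = (5.6 − 0.7)/39 = 0.126 mA, giving I_C = β·I_B = 25.1 mA.
But then V_CE = 12 − 25.1×3.9 = -86 V < V_CE(sat) = 0.2 V — impossible in the active region.
So the transistor is saturated. With V_CE = 0.2 V, I_C = (V_CC − 0.2)/R_C = 11.8/3.9 = 3.03 mA.
Check: β·I_B = 25.1 mA > I_C = 3.03 mA, confirming saturation.

saturation; I_C ≈ 3 mA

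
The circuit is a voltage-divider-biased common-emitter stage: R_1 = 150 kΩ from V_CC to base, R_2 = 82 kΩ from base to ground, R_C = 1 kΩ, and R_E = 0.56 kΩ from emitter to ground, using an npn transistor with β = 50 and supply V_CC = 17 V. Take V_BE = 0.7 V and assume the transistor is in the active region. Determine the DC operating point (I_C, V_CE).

Thevenize the base divider: V_Th = V_CC·R_2/(R_1+R_2) = 17×82/232 = 6.01 V, R_Th = R_1‖R_2 = 53 kΩ.
Base-emitter loop: V_Th = I_B·R_Th + V_BE + (β+1)I_B·R_E, so I_B = (6.01 − 0.7) / (53 + 51×0.56) = 0.0651 mA.
I_C = β·I_B = 50×0.0651 = 3.25 mA, and I_E = (β+1)I_B = 3.32 mA.
V_CE = V_CC − I_C·R_C − I_E·R_E = 17 − 3.25×1 − 3.32×0.56 = 11.9 V.
V_CE = 11.9 V > 0.2 V confirms active-region operation.

I_C ≈ 3.3 mA, V_CE ≈ 12 V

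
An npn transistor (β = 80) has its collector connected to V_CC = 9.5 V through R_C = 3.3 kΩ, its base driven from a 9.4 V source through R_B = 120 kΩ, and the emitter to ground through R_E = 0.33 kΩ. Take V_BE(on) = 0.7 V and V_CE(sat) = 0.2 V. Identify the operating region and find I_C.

saturation; I_C ≈ 2.6 mA

Assume active: I_B = (9.4 − 0.7)/(120 + 81×0.33) = 0.0593 mA, I_C = β·I_B = 4.74 mA.
Then V_CE = 9.5 − 4.74×3.3 − 4.8×0.33 = -7.74 V < 0.2 V — the active assumption fails.
Re-solve with V_CE = 0.2 V. KCL at the emitter: V_E/R_E = (V_BB−0.7−V_E)/R_B + (V_CC−0.2−V_E)/R_C, giving V_E = 0.865 V.
I_C = (V_CC − 0.2 − V_E)/R_C = (9.3 − 0.865)/3.3 = 2.56 mA.
Check: I_B = (8.7 − 0.865)/120 = 0.0653 mA, and β·I_B = 5.22 mA > I_C, confirming saturation.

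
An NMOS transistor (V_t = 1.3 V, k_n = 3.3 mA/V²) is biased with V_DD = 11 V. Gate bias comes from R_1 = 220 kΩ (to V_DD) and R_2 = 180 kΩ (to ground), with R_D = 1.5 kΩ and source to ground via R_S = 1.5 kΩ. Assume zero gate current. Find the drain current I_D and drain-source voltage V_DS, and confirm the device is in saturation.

V_G = V_DD·R_2/(R_1+R_2) = 11×180/400 = 4.95 V.
Assume saturation: I_D = (k_n/2)(V_GS − V_t)² with V_GS = V_G − I_D·R_S = 4.95 − 1.5·I_D.
Substituting gives 3.71·I_D² − 19.1·I_D + 22 = 0, with roots I_D = 1.75 or 3.39 mA.
The root I_D = 3.39 mA gives V_GS = -0.133 V ≤ V_t, so take I_D = 1.75 mA.
Then V_GS = 2.33 V and V_DS = V_DD − I_D(R_D+R_S) = 11 − 1.75×3 = 5.76 V.
Saturation requires V_DS ≥ V_GS − V_t = 1.03 V; 5.76 ≥ 1.03 ✓.

I_D ≈ 1.7 mA, V_DS ≈ 5.8 V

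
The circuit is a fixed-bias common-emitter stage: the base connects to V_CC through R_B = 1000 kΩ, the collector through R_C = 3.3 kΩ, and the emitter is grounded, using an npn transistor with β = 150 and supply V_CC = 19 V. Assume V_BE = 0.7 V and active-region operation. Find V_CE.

Base loop: V_CC = I_B·R_B + V_BE, so I_B = (19 − 0.7)/1000 kΩ = 0.0183 mA.
In the active region I_C = β·I_B = 150 × 0.0183 = 2.75 mA.
Collector loop: V_CE = V_CC − I_C·R_C = 19 − 2.75×3.3 = 9.94 V.
Since V_CE = 9.94 V > V_CE(sat) ≈ 0.2 V, the transistor is in the active region as assumed.

V_CE ≈ 9.9 V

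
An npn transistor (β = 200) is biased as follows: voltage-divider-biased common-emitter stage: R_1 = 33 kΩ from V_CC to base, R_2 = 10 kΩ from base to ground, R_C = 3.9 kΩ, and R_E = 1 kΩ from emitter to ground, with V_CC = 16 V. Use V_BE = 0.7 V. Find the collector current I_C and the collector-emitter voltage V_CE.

Thevenize the base divider: V_Th = V_CC·R_2/(R_1+R_2) = 16×10/43 = 3.72 V, R_Th = R_1‖R_2 = 7.67 kΩ.
Base-emitter loop: V_Th = I_B·R_Th + V_BE + (β+1)I_B·R_E, so I_B = (3.72 − 0.7) / (7.67 + 201×1) = 0.0145 mA.
I_C = β·I_B = 200×0.0145 = 2.9 mA, and I_E = (β+1)I_B = 2.91 mA.
V_CE = V_CC − I_C·R_C − I_E·R_E = 16 − 2.9×3.9 − 2.91×1 = 1.8 V.
V_CE = 1.8 V > 0.2 V confirms active-region operation.

I_C ≈ 2.9 mA, V_CE ≈ 1.8 V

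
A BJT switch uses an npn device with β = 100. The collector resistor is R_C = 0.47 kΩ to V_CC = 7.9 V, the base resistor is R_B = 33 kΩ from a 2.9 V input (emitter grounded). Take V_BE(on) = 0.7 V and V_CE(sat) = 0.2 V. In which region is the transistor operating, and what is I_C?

active; I_C ≈ 6.7 mA

Assume active. Base-emitter loop: I_B = (V_BB − V_BE)/R_B = (2.9 − 0.7)/33 = 0.0667 mA.
I_C = β·I_B = 100×0.0667 = 6.67 mA.
V_CE = V_CC − I_C·R_C = 7.9 − 6.67×0.47 = 4.77 V > V_CE(sat), so the active-region assumption holds.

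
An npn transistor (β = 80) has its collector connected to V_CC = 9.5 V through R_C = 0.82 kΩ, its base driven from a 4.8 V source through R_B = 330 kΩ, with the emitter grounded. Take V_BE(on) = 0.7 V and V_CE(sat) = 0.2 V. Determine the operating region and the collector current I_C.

Assume active. Base-emitter loop: I_B = (V_BB − V_BE)/R_B = (4.8 − 0.7)/330 = 0.0124 mA.
I_C = β·I_B = 80×0.0124 = 0.994 mA.
V_CE = V_CC − I_C·R_C = 9.5 − 0.994×0.82 = 8.68 V > V_CE(sat), so the active-region assumption holds.

active; I_C ≈ 0.99 mA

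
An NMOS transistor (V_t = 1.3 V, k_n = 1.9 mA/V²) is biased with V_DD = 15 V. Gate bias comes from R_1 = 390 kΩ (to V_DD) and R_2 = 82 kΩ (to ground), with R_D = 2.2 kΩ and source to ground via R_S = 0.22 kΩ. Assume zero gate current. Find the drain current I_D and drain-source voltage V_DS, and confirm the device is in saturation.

I_D ≈ 1.1 mA, V_DS ≈ 12 V

V_G = V_DD·R_2/(R_1+R_2) = 15×82/472 = 2.61 V.
Assume saturation: I_D = (k_n/2)(V_GS − V_t)² with V_GS = V_G − I_D·R_S = 2.61 − 0.22·I_D.
Substituting gives 0.046·I_D² − 1.55·I_D + 1.62 = 0, with roots I_D = 1.08 or 32.5 mA.
The root I_D = 32.5 mA gives V_GS = -4.55 V ≤ V_t, so take I_D = 1.08 mA.
Then V_GS = 2.37 V and V_DS = V_DD − I_D(R_D+R_S) = 15 − 1.08×2.42 = 12.4 V.
Saturation requires V_DS ≥ V_GS − V_t = 1.07 V; 12.4 ≥ 1.07 ✓.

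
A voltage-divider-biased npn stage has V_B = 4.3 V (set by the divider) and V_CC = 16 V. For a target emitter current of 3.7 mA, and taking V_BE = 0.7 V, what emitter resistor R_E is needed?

V_E = V_B − V_BE = 4.3 − 0.7 = 3.6 V.
R_E = V_E / I_E = 3.6 / 3.7 = 0.973 kΩ.

R_E ≈ 0.97 kΩ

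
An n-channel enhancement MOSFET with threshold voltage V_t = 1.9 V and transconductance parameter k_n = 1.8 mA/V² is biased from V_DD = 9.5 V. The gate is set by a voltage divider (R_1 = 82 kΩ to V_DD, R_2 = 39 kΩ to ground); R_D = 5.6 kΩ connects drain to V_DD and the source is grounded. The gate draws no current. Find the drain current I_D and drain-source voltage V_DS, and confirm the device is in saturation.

I_D ≈ 1.2 mA, V_DS ≈ 2.7 V

V_G = V_DD·R_2/(R_1+R_2) = 9.5×39/121 = 3.06 V. With the source grounded, V_GS = V_G = 3.06 V.
Assume saturation: I_D = (k_n/2)(V_GS − V_t)² = (1.8/2)×(3.06 − 1.9)² = 0.9×1.16² = 1.22 mA.
V_DS = V_DD − I_D·R_D = 9.5 − 1.22×5.6 = 2.69 V.
Saturation requires V_DS ≥ V_GS − V_t = 1.16 V; 2.69 ≥ 1.16 ✓.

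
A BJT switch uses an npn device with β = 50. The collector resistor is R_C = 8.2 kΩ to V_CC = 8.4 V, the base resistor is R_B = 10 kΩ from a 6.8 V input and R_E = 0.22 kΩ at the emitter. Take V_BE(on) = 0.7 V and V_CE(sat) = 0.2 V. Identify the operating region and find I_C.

saturation; I_C ≈ 0.96 mA

Assume active: I_B = (6.8 − 0.7)/(10 + 51×0.22) = 0.287 mA, I_C = β·I_B = 14.4 mA.
Then V_CE = 8.4 − 14.4×8.2 − 14.7×0.22 = -113 V < 0.2 V — the active assumption fails.
Re-solve with V_CE = 0.2 V. KCL at the emitter: V_E/R_E = (V_BB−0.7−V_E)/R_B + (V_CC−0.2−V_E)/R_C, giving V_E = 0.338 V.
I_C = (V_CC − 0.2 − V_E)/R_C = (8.2 − 0.338)/8.2 = 0.959 mA.
Check: I_B = (6.1 − 0.338)/10 = 0.576 mA, and β·I_B = 28.8 mA > I_C, confirming saturation.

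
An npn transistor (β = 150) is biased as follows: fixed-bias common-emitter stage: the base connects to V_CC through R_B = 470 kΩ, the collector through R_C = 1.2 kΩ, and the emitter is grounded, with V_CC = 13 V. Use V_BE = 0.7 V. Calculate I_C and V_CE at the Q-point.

I_C ≈ 3.9 mA, V_CE ≈ 8.3 V

Base loop: V_CC = I_B·R_B + V_BE, so I_B = (13 − 0.7)/470 kΩ = 0.0262 mA.
In the active region I_C = β·I_B = 150 × 0.0262 = 3.93 mA.
Collector loop: V_CE = V_CC − I_C·R_C = 13 − 3.93×1.2 = 8.29 V.
Since V_CE = 8.29 V > V_CE(sat) ≈ 0.2 V, the transistor is in the active region as assumed.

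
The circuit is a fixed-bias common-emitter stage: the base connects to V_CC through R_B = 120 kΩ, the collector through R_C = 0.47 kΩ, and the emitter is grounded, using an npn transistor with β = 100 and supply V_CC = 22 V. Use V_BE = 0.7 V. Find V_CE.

Base loop: V_CC = I_B·R_B + V_BE, so I_B = (22 − 0.7)/120 kΩ = 0.178 mA.
In the active region I_C = β·I_B = 100 × 0.178 = 17.8 mA.
Collector loop: V_CE = V_CC − I_C·R_C = 22 − 17.8×0.47 = 13.7 V.
Since V_CE = 13.7 V > V_CE(sat) ≈ 0.2 V, the transistor is in the active region as assumed.

V_CE ≈ 14 V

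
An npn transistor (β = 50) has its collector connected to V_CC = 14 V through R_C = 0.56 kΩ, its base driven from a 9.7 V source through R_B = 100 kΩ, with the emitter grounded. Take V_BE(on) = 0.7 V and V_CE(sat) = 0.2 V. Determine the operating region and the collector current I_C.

Assume active. Base-emitter loop: I_B = (V_BB − V_BE)/R_B = (9.7 − 0.7)/100 = 0.09 mA.
I_C = β·I_B = 50×0.09 = 4.5 mA.
V_CE = V_CC − I_C·R_C = 14 − 4.5×0.56 = 11.5 V > V_CE(sat), so the active-region assumption holds.

active; I_C ≈ 4.5 mA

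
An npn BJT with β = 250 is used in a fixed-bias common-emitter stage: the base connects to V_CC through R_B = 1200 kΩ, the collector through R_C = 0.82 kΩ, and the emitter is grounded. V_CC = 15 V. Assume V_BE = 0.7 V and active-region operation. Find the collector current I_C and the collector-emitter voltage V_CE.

I_C ≈ 3 mA, V_CE ≈ 13 V

Base loop: V_CC = I_B·R_B + V_BE, so I_B = (15 − 0.7)/1200 kΩ = 0.0119 mA.
In the active region I_C = β·I_B = 250 × 0.0119 = 2.98 mA.
Collector loop: V_CE = V_CC − I_C·R_C = 15 − 2.98×0.82 = 12.6 V.
Since V_CE = 12.6 V > V_CE(sat) ≈ 0.2 V, the transistor is in the active region as assumed.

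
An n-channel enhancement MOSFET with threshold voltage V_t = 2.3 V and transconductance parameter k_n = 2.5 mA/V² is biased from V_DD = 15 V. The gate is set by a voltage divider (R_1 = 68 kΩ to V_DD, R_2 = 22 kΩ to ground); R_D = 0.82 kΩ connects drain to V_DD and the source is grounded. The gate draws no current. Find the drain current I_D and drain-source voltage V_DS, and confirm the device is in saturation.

I_D ≈ 2.3 mA, V_DS ≈ 13 V

V_G = V_DD·R_2/(R_1+R_2) = 15×22/90 = 3.67 V. With the source grounded, V_GS = V_G = 3.67 V.
Assume saturation: I_D = (k_n/2)(V_GS − V_t)² = (2.5/2)×(3.67 − 2.3)² = 1.25×1.37² = 2.33 mA.
V_DS = V_DD − I_D·R_D = 15 − 2.33×0.82 = 13.1 V.
Saturation requires V_DS ≥ V_GS − V_t = 1.37 V; 13.1 ≥ 1.37 ✓.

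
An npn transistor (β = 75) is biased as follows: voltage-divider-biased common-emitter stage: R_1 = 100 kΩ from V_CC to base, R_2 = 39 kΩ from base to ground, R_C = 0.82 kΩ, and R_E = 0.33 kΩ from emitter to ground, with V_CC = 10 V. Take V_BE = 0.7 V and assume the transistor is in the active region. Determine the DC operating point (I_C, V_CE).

I_C ≈ 3 mA, V_CE ≈ 6.6 V

Thevenize the base divider: V_Th = V_CC·R_2/(R_1+R_2) = 10×39/139 = 2.81 V, R_Th = R_1‖R_2 = 28.1 kΩ.
Base-emitter loop: V_Th = I_B·R_Th + V_BE + (β+1)I_B·R_E, so I_B = (2.81 − 0.7) / (28.1 + 76×0.33) = 0.0396 mA.
I_C = β·I_B = 75×0.0396 = 2.97 mA, and I_E = (β+1)I_B = 3.01 mA.
V_CE = V_CC − I_C·R_C − I_E·R_E = 10 − 2.97×0.82 − 3.01×0.33 = 6.57 V.
V_CE = 6.57 V > 0.2 V confirms active-region operation.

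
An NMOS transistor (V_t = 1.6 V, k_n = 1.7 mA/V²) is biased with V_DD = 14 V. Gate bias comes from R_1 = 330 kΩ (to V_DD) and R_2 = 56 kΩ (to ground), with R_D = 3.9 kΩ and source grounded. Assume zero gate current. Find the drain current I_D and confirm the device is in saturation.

I_D ≈ 0.16 mA

V_G = V_DD·R_2/(R_1+R_2) = 14×56/386 = 2.03 V. With the source grounded, V_GS = V_G = 2.03 V.
Assume saturation: I_D = (k_n/2)(V_GS − V_t)² = (1.7/2)×(2.03 − 1.6)² = 0.85×0.431² = 0.158 mA.
V_DS = V_DD − I_D·R_D = 14 − 0.158×3.9 = 13.4 V.
Saturation requires V_DS ≥ V_GS − V_t = 0.431 V; 13.4 ≥ 0.431 ✓.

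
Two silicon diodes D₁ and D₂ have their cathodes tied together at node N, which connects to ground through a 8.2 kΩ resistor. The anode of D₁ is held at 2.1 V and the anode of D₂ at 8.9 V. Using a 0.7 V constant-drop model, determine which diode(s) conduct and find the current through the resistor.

Only D₂ conducts; I_R ≈ 1 mA

Assume both conduct. Then node N would need to be at both 2.1−0.7 = 1.4 V and 8.9−0.7 = 8.2 V, which is impossible.
Assume only D₂ conducts: V_N = 8.9 − 0.7 = 8.2 V, so I_R = 8.2/8.2 = 1 mA.
Check D₁: its anode-to-cathode voltage is 2.1 − 8.2 = -6.1 V < 0.7 V, so it is off. The assumption is consistent.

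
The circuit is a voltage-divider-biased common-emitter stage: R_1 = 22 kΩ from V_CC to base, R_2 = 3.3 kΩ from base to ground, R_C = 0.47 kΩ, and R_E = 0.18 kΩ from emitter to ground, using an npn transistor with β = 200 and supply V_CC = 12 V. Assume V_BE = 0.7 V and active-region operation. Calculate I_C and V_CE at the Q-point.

I_C ≈ 4.4 mA, V_CE ≈ 9.1 V

Thevenize the base divider: V_Th = V_CC·R_2/(R_1+R_2) = 12×3.3/25.3 = 1.57 V, R_Th = R_1‖R_2 = 2.87 kΩ.
Base-emitter loop: V_Th = I_B·R_Th + V_BE + (β+1)I_B·R_E, so I_B = (1.57 − 0.7) / (2.87 + 201×0.18) = 0.0222 mA.
I_C = β·I_B = 200×0.0222 = 4.43 mA, and I_E = (β+1)I_B = 4.45 mA.
V_CE = V_CC − I_C·R_C − I_E·R_E = 12 − 4.43×0.47 − 4.45×0.18 = 9.12 V.
V_CE = 9.12 V > 0.2 V confirms active-region operation.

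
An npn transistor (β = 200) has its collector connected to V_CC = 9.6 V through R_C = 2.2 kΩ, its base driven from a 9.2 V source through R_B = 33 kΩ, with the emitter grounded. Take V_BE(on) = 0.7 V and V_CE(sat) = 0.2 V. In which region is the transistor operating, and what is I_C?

saturation; I_C ≈ 4.3 mA

Assume active: I_B = (9.2 − 0.7)/33 = 0.258 mA, giving I_C = β·I_B = 51.5 mA.
But then V_CE = 9.6 − 51.5×2.2 = -104 V < V_CE(sat) = 0.2 V — impossible in the active region.
So the transistor is saturated. With V_CE = 0.2 V, I_C = (V_CC − 0.2)/R_C = 9.4/2.2 = 4.27 mA.
Check: β·I_B = 51.5 mA > I_C = 4.27 mA, confirming saturation.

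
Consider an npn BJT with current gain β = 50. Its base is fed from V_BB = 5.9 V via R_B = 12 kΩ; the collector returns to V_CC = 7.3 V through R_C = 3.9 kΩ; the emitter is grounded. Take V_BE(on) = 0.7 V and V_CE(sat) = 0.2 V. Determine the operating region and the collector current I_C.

Assume active: I_B = (5.9 − 0.7)/12 = 0.433 mA, giving I_C = β·I_B = 21.7 mA.
But then V_CE = 7.3 − 21.7×3.9 = -77.2 V < V_CE(sat) = 0.2 V — impossible in the active region.
So the transistor is saturated. With V_CE = 0.2 V, I_C = (V_CC − 0.2)/R_C = 7.1/3.9 = 1.82 mA.
Check: β·I_B = 21.7 mA > I_C = 1.82 mA, confirming saturation.

saturation; I_C ≈ 1.8 mA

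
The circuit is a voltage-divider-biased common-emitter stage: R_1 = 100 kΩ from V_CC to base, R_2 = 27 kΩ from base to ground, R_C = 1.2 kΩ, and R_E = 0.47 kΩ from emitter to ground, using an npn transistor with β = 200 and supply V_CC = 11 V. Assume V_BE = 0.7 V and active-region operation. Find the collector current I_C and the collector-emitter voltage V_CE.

Thevenize the base divider: V_Th = V_CC·R_2/(R_1+R_2) = 11×27/127 = 2.34 V, R_Th = R_1‖R_2 = 21.3 kΩ.
Base-emitter loop: V_Th = I_B·R_Th + V_BE + (β+1)I_B·R_E, so I_B = (2.34 − 0.7) / (21.3 + 201×0.47) = 0.0142 mA.
I_C = β·I_B = 200×0.0142 = 2.83 mA, and I_E = (β+1)I_B = 2.85 mA.
V_CE = V_CC − I_C·R_C − I_E·R_E = 11 − 2.83×1.2 − 2.85×0.47 = 6.26 V.
V_CE = 6.26 V > 0.2 V confirms active-region operation.

I_C ≈ 2.8 mA, V_CE ≈ 6.3 V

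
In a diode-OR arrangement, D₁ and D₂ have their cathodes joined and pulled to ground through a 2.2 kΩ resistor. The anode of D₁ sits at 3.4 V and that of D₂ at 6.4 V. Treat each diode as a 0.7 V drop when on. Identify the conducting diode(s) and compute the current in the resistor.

Only D₂ conducts; I_R ≈ 2.6 mA

Assume both conduct. Then node N would need to be at both 3.4−0.7 = 2.7 V and 6.4−0.7 = 5.7 V, which is impossible.
Assume only D₂ conducts: V_N = 6.4 − 0.7 = 5.7 V, so I_R = 5.7/2.2 = 2.59 mA.
Check D₁: its anode-to-cathode voltage is 3.4 − 5.7 = -2.3 V < 0.7 V, so it is off. The assumption is consistent.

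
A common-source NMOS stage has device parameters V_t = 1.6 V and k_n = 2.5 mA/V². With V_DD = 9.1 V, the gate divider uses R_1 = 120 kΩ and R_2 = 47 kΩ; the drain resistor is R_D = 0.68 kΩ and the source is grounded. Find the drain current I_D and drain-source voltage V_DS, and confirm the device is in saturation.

V_G = V_DD·R_2/(R_1+R_2) = 9.1×47/167 = 2.56 V. With the source grounded, V_GS = V_G = 2.56 V.
Assume saturation: I_D = (k_n/2)(V_GS − V_t)² = (2.5/2)×(2.56 − 1.6)² = 1.25×0.961² = 1.15 mA.
V_DS = V_DD − I_D·R_D = 9.1 − 1.15×0.68 = 8.31 V.
Saturation requires V_DS ≥ V_GS − V_t = 0.961 V; 8.31 ≥ 0.961 ✓.

I_D ≈ 1.2 mA, V_DS ≈ 8.3 V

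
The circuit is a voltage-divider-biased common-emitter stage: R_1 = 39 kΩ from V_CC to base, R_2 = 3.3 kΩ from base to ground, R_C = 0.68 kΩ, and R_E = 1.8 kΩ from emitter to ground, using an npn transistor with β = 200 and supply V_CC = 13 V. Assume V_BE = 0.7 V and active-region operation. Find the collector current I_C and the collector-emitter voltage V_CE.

I_C ≈ 0.17 mA, V_CE ≈ 13 V

Thevenize the base divider: V_Th = V_CC·R_2/(R_1+R_2) = 13×3.3/42.3 = 1.01 V, R_Th = R_1‖R_2 = 3.04 kΩ.
Base-emitter loop: V_Th = I_B·R_Th + V_BE + (β+1)I_B·R_E, so I_B = (1.01 − 0.7) / (3.04 + 201×1.8) = 0.000861 mA.
I_C = β·I_B = 200×0.000861 = 0.172 mA, and I_E = (β+1)I_B = 0.173 mA.
V_CE = V_CC − I_C·R_C − I_E·R_E = 13 − 0.172×0.68 − 0.173×1.8 = 12.6 V.
V_CE = 12.6 V > 0.2 V confirms active-region operation.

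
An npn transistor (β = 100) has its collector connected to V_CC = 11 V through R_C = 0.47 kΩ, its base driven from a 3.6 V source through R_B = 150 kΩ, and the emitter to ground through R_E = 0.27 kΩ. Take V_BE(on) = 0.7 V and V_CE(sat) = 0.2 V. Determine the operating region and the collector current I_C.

active; I_C ≈ 1.6 mA

Assume active. Base-emitter loop: I_B = (V_BB − V_BE)/(R_B + (β+1)R_E) = (3.6 − 0.7)/(150 + 101×0.27) = 0.0164 mA.
I_C = β·I_B = 100×0.0164 = 1.64 mA.
V_CE = V_CC − I_C·R_C − I_E·R_E = 11 − 1.64×0.47 − 1.65×0.27 = 9.79 V > V_CE(sat), so the active-region assumption holds.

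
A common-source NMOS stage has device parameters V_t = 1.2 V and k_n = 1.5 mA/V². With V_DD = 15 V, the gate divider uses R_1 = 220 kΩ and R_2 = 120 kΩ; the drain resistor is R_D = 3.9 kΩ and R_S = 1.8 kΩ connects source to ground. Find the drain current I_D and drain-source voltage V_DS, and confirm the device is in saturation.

V_G = V_DD·R_2/(R_1+R_2) = 15×120/340 = 5.29 V.
Assume saturation: I_D = (k_n/2)(V_GS − V_t)² with V_GS = V_G − I_D·R_S = 5.29 − 1.8·I_D.
Substituting gives 2.43·I_D² − 12.1·I_D + 12.6 = 0, with roots I_D = 1.49 or 3.47 mA.
The root I_D = 3.47 mA gives V_GS = -0.951 V ≤ V_t, so take I_D = 1.49 mA.
Then V_GS = 2.61 V and V_DS = V_DD − I_D(R_D+R_S) = 15 − 1.49×5.7 = 6.5 V.
Saturation requires V_DS ≥ V_GS − V_t = 1.41 V; 6.5 ≥ 1.41 ✓.

I_D ≈ 1.5 mA, V_DS ≈ 6.5 V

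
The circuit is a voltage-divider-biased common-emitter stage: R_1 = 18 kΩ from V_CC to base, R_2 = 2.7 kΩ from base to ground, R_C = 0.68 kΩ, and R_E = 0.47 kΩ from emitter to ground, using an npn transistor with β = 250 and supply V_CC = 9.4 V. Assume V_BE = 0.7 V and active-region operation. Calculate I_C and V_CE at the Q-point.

Thevenize the base divider: V_Th = V_CC·R_2/(R_1+R_2) = 9.4×2.7/20.7 = 1.23 V, R_Th = R_1‖R_2 = 2.35 kΩ.
Base-emitter loop: V_Th = I_B·R_Th + V_BE + (β+1)I_B·R_E, so I_B = (1.23 − 0.7) / (2.35 + 251×0.47) = 0.00437 mA.
I_C = β·I_B = 250×0.00437 = 1.09 mA, and I_E = (β+1)I_B = 1.1 mA.
V_CE = V_CC − I_C·R_C − I_E·R_E = 9.4 − 1.09×0.68 − 1.1×0.47 = 8.14 V.
V_CE = 8.14 V > 0.2 V confirms active-region operation.

I_C ≈ 1.1 mA, V_CE ≈ 8.1 V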